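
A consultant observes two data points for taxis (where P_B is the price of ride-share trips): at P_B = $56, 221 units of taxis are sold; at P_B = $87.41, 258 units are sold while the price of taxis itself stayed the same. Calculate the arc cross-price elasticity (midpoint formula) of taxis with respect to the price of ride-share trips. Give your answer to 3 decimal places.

0.353

ΔQ_A = 258 − 221 = 37; ΔP_B = 87.41 − 56 = 31.41.
Midpoints: Q̄_A = 239.5, P̄_B = 71.70.
ε = (ΔQ_A/Q̄_A)/(ΔP_B/P̄_B) = (37/239.5)/(31.41/71.70) ≈ 0.353.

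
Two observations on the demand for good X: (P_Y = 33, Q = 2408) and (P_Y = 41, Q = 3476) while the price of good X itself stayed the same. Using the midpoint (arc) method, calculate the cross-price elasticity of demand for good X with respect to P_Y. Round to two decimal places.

ΔQ_X = 3476 − 2408 = 1068; ΔP_Y = 41 − 33 = 8.
Midpoints: Q̄_X = 2942.0, P̄_Y = 37.00.
ε = (ΔQ_X/Q̄_X)/(ΔP_Y/P̄_Y) = (1068/2942.0)/(8/37.00) ≈ 1.68.

1.68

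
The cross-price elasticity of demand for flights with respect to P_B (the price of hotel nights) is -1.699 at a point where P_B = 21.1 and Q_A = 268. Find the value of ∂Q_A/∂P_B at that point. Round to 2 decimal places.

ε = (∂Q_A/∂P_B)·(P_B/Q_A) ⇒ ∂Q_A/∂P_B = ε·Q_A/P_B = -1.699 × 268/21.1 ≈ -21.58.

-21.58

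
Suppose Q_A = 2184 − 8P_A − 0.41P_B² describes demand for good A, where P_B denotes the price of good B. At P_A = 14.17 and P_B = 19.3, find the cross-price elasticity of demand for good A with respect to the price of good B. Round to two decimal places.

-0.16

At P_A = 14.17 and P_B = 19.3: Q_A = 1917.919.
∂Q_A/∂P_B = -0.82P_B = -0.82(19.3) = -15.8260.
ε = (∂Q_A/∂P_B)(P_B/Q_A) = -15.8260 × (19.3/1917.919) ≈ -0.16.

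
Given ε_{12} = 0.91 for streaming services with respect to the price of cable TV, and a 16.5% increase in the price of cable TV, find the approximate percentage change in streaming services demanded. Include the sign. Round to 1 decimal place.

%ΔQ ≈ ε × %ΔP of cable TV = 0.91 × (16.5%) = 15.0%.

15.0%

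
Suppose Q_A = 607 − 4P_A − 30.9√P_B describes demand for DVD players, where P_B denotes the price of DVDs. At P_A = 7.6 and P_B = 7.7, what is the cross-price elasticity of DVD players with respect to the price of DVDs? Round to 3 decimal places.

-0.087

At P_A = 7.6 and P_B = 7.7: Q_A = 490.856.
∂Q_A/∂P_B = -30.9/(2√P_B) = -30.9/(2√7.7) = -5.5678.
ε = (∂Q_A/∂P_B)(P_B/Q_A) = -5.5678 × (7.7/490.856) ≈ -0.087.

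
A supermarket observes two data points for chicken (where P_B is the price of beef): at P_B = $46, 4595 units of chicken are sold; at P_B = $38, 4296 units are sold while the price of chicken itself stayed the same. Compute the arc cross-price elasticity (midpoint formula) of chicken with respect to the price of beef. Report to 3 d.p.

ΔQ_A = 4296 − 4595 = -299; ΔP_B = 38 − 46 = -8.
Midpoints: Q̄_A = 4445.5, P̄_B = 42.00.
ε = (ΔQ_A/Q̄_A)/(ΔP_B/P̄_B) = (-299/4445.5)/(-8/42.00) ≈ 0.353.

0.353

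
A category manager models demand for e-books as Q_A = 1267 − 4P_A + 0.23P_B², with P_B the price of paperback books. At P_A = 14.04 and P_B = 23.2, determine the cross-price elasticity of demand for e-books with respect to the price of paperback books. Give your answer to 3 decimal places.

At P_A = 14.04 and P_B = 23.2: Q_A = 1334.635.
∂Q_A/∂P_B = 0.46P_B = 0.46(23.2) = 10.6720.
ε = (∂Q_A/∂P_B)(P_B/Q_A) = 10.6720 × (23.2/1334.635) ≈ 0.186.
ε > 0: substitutes.

0.186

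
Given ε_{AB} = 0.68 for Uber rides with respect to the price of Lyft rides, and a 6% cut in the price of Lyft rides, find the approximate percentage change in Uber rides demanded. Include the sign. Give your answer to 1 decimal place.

%ΔQ ≈ ε × %ΔP of Lyft rides = 0.68 × (-6%) = -4.1%.

-4.1%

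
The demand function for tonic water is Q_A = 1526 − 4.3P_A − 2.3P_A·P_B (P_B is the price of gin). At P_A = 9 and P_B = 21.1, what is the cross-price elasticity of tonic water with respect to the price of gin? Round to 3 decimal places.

At P_A = 9 and P_B = 21.1: Q_A = 1050.53.
∂Q_A/∂P_B = -2.3P_A = -2.3(9) = -20.7000.
ε = (∂Q_A/∂P_B)(P_B/Q_A) = -20.7000 × (21.1/1050.53) ≈ -0.416.

-0.416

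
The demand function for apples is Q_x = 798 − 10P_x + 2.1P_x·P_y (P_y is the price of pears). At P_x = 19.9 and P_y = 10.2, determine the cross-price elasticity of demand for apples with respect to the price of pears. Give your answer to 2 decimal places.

At P_x = 19.9 and P_y = 10.2: Q_x = 1025.258.
∂Q_x/∂P_y = 2.1P_x = 2.1(19.9) = 41.7900.
ε = (∂Q_x/∂P_y)(P_y/Q_x) = 41.7900 × (10.2/1025.258) ≈ 0.42.
ε > 0: substitutes.

0.42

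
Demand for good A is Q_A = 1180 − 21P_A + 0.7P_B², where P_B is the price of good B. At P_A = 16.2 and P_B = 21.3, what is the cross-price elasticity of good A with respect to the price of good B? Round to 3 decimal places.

0.549

At P_A = 16.2 and P_B = 21.3: Q_A = 1157.383.
∂Q_A/∂P_B = 1.4P_B = 1.4(21.3) = 29.8200.
ε = (∂Q_A/∂P_B)(P_B/Q_A) = 29.8200 × (21.3/1157.383) ≈ 0.549.
ε > 0: substitutes.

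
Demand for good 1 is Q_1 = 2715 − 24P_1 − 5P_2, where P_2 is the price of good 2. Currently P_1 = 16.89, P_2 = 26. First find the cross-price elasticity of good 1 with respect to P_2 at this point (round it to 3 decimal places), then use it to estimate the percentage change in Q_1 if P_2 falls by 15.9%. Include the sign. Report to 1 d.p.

At P_1 = 16.89, P_2 = 26: Q_1 = 2179.64.
∂Q_1/∂P_2 = -5.
ε = (∂Q_1/∂P_2)(P_2/Q_1) = -5.0000 × 26/2179.64 ≈ -0.060.
%ΔQ_1 ≈ ε × %ΔP_2 = -0.060 × (-15.9%) = 1.0%.

1.0%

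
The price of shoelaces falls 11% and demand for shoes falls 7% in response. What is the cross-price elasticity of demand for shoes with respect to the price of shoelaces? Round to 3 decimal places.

0.636

ε = (%ΔQ of shoes) / (%ΔP of shoelaces) = (-7%) / (-11%) ≈ 0.636.
Positive cross-price elasticity: substitutes.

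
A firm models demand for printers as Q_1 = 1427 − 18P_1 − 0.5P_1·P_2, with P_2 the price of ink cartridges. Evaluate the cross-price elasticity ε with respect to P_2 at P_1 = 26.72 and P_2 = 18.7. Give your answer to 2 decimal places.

-0.36

At P_1 = 26.72 and P_2 = 18.7: Q_1 = 696.208.
∂Q_1/∂P_2 = -0.5P_1 = -0.5(26.72) = -13.3600.
ε = (∂Q_1/∂P_2)(P_2/Q_1) = -13.3600 × (18.7/696.208) ≈ -0.36.
ε < 0: complements.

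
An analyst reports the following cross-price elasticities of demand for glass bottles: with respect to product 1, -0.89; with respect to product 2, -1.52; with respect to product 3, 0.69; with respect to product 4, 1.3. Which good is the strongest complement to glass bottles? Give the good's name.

product 2

Complements have ε < 0. The most negative value is -1.52 (product 2).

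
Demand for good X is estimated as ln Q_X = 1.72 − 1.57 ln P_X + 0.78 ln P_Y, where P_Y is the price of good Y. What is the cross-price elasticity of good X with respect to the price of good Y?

0.78

In a log-linear (constant-elasticity) demand function, the coefficient on ln P_Y is the cross-price elasticity.
ε = 0.78. Positive, so good X and good Y are substitutes.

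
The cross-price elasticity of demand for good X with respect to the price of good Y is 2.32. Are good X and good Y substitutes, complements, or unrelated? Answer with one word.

substitutes

ε = 2.32 > 0, so a higher price of good Y raises demand for good X: substitutes.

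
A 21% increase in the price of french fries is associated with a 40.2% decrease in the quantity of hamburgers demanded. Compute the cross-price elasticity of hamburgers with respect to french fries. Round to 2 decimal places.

-1.91

ε = (%ΔQ of hamburgers) / (%ΔP of french fries) = (-40.2%) / (21%) ≈ -1.91.
Negative cross-price elasticity: complements.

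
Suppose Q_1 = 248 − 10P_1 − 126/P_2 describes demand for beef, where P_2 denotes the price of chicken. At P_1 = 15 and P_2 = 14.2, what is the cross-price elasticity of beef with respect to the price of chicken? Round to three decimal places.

0.100

At P_1 = 15 and P_2 = 14.2: Q_1 = 89.127.
∂Q_1/∂P_2 = 126/P_2² = 0.6249.
ε = (∂Q_1/∂P_2)(P_2/Q_1) = 0.6249 × (14.2/89.127) ≈ 0.100.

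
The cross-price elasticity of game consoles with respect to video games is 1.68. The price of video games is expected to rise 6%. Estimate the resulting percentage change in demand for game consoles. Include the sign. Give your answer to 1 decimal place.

%ΔQ ≈ ε × %ΔP of video games = 1.68 × (6%) = 10.1%.
Demand for game consoles rises by about 10.1%.

10.1%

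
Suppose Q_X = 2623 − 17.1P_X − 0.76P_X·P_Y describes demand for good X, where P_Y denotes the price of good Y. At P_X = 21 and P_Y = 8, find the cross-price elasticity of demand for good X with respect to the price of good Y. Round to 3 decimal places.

-0.060

At P_X = 21 and P_Y = 8: Q_X = 2136.22.
∂Q_X/∂P_Y = -0.76P_X = -0.76(21) = -15.9600.
ε = (∂Q_X/∂P_Y)(P_Y/Q_X) = -15.9600 × (8/2136.22) ≈ -0.060.
ε < 0: complements.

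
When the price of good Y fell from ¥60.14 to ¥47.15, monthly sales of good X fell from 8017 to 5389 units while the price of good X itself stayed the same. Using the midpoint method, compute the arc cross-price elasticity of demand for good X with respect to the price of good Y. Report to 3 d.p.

ΔQ_X = 5389 − 8017 = -2628; ΔP_Y = 47.15 − 60.14 = -12.99.
Midpoints: Q̄_X = 6703.0, P̄_Y = 53.64.
ε = (ΔQ_X/Q̄_X)/(ΔP_Y/P̄_Y) = (-2628/6703.0)/(-12.99/53.64) ≈ 1.619.
ε > 0: good X and good Y are substitutes.

1.619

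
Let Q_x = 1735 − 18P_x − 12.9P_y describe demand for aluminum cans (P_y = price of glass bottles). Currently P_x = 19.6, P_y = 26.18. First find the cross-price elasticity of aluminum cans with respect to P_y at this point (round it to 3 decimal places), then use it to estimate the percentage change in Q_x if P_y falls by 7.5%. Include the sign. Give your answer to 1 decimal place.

At P_x = 19.6, P_y = 26.18: Q_x = 1044.478.
∂Q_x/∂P_y = -12.9.
ε = (∂Q_x/∂P_y)(P_y/Q_x) = -12.9000 × 26.18/1044.478 ≈ -0.323.
%ΔQ_x ≈ ε × %ΔP_y = -0.323 × (-7.5%) = 2.4%.

2.4%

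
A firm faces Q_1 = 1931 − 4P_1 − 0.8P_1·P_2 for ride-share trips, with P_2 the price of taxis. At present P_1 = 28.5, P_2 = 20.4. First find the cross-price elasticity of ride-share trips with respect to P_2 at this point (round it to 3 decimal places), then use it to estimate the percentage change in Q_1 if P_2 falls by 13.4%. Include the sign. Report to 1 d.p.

At P_1 = 28.5, P_2 = 20.4: Q_1 = 1351.88.
∂Q_1/∂P_2 = -0.8P_1 = -22.8000.
ε = (∂Q_1/∂P_2)(P_2/Q_1) = -22.8000 × 20.4/1351.88 ≈ -0.344.
%ΔQ_1 ≈ ε × %ΔP_2 = -0.344 × (-13.4%) = 4.6%.

4.6%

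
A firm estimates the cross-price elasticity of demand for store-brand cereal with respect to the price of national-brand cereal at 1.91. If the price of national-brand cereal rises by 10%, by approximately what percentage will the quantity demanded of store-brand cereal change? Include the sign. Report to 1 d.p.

%ΔQ ≈ ε × %ΔP of national-brand cereal = 1.91 × (10%) = 19.1%.

19.1%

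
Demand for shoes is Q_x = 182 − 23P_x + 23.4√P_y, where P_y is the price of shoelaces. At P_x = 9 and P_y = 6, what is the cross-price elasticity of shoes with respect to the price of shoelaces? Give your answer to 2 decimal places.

At P_x = 9 and P_y = 6: Q_x = 32.318.
∂Q_x/∂P_y = 23.4/(2√P_y) = 23.4/(2√6) = 4.7765.
ε = (∂Q_x/∂P_y)(P_y/Q_x) = 4.7765 × (6/32.318) ≈ 0.89.
ε > 0: substitutes.

0.89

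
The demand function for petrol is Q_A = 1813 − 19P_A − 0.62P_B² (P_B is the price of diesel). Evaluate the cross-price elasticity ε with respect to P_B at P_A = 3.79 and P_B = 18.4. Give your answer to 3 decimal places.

-0.274

At P_A = 3.79 and P_B = 18.4: Q_A = 1531.083.
∂Q_A/∂P_B = -1.24P_B = -1.24(18.4) = -22.8160.
ε = (∂Q_A/∂P_B)(P_B/Q_A) = -22.8160 × (18.4/1531.083) ≈ -0.274.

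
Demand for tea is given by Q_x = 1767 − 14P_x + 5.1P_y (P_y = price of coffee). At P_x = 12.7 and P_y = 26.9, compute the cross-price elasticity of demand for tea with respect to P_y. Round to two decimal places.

At P_x = 12.7 and P_y = 26.9: Q_x = 1726.39.
∂Q_x/∂P_y = 5.1.
ε = (∂Q_x/∂P_y)(P_y/Q_x) = 5.1 × (26.9/1726.39) ≈ 0.08.
Since ε > 0, tea and coffee are substitutes.

0.08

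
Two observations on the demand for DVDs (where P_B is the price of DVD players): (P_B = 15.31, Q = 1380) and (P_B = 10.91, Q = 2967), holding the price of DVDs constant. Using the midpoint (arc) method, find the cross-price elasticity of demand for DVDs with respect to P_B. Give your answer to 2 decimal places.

ΔQ_A = 2967 − 1380 = 1587; ΔP_B = 10.91 − 15.31 = -4.4.
Midpoints: Q̄_A = 2173.5, P̄_B = 13.11.
ε = (ΔQ_A/Q̄_A)/(ΔP_B/P̄_B) = (1587/2173.5)/(-4.4/13.11) ≈ -2.18.
ε < 0: DVDs and DVD players are complements.

-2.18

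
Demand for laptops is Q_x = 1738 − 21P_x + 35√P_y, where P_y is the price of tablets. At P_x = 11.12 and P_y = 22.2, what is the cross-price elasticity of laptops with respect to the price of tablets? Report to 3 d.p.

0.049

At P_x = 11.12 and P_y = 22.2: Q_x = 1669.389.
∂Q_x/∂P_y = 35/(2√P_y) = 35/(2√22.2) = 3.7142.
ε = (∂Q_x/∂P_y)(P_y/Q_x) = 3.7142 × (22.2/1669.389) ≈ 0.049.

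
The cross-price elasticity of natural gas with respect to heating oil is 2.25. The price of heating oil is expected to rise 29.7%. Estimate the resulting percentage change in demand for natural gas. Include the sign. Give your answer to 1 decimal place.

66.8%

%ΔQ ≈ ε × %ΔP of heating oil = 2.25 × (29.7%) = 66.8%.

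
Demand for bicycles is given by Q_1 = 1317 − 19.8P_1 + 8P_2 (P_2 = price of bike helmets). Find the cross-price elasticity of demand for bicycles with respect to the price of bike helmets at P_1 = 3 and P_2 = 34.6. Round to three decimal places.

At P_1 = 3 and P_2 = 34.6: Q_1 = 1534.4.
∂Q_1/∂P_2 = 8.
ε = (∂Q_1/∂P_2)(P_2/Q_1) = 8 × (34.6/1534.4) ≈ 0.180.
Since ε > 0, bicycles and bike helmets are substitutes.

0.180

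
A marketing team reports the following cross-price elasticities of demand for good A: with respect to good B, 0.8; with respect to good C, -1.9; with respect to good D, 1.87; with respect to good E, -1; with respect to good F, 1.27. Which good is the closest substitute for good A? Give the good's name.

Substitutes have ε > 0. Among the positive values, 1.87 (good D) is largest.

good D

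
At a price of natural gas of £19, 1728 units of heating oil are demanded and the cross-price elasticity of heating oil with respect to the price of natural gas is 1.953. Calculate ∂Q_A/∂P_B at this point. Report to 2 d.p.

177.62

ε = (∂Q_A/∂P_B)·(P_B/Q_A) ⇒ ∂Q_A/∂P_B = ε·Q_A/P_B = 1.953 × 1728/19 ≈ 177.62.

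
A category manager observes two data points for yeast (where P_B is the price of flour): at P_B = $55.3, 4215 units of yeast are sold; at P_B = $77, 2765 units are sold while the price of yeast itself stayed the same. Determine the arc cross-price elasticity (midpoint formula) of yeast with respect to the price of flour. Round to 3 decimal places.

-1.267

ΔQ_A = 2765 − 4215 = -1450; ΔP_B = 77 − 55.3 = 21.7.
Midpoints: Q̄_A = 3490.0, P̄_B = 66.15.
ε = (ΔQ_A/Q̄_A)/(ΔP_B/P̄_B) = (-1450/3490.0)/(21.7/66.15) ≈ -1.267.
ε < 0: yeast and flour are complements.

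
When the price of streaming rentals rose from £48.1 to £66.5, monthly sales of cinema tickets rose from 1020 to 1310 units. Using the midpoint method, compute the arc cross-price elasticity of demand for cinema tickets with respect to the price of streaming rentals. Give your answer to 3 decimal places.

ΔQ_A = 1310 − 1020 = 290; ΔP_B = 66.5 − 48.1 = 18.4.
Midpoints: Q̄_A = 1165.0, P̄_B = 57.30.
ε = (ΔQ_A/Q̄_A)/(ΔP_B/P̄_B) = (290/1165.0)/(18.4/57.30) ≈ 0.775.
ε > 0: cinema tickets and streaming rentals are substitutes.

0.775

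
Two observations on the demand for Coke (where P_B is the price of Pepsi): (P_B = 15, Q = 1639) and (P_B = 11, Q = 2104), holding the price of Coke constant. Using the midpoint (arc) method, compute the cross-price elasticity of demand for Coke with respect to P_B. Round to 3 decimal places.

-0.808

ΔQ_A = 2104 − 1639 = 465; ΔP_B = 11 − 15 = -4.
Midpoints: Q̄_A = 1871.5, P̄_B = 13.00.
ε = (ΔQ_A/Q̄_A)/(ΔP_B/P̄_B) = (465/1871.5)/(-4/13.00) ≈ -0.808.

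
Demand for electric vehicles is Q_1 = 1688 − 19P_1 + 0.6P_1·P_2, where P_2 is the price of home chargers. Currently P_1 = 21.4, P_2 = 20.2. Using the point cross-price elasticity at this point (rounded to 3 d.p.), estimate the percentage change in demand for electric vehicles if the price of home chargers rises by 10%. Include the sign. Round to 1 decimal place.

At P_1 = 21.4, P_2 = 20.2: Q_1 = 1540.768.
∂Q_1/∂P_2 = 0.6P_1 = 12.8400.
ε = (∂Q_1/∂P_2)(P_2/Q_1) = 12.8400 × 20.2/1540.768 ≈ 0.168.
%ΔQ_1 ≈ ε × %ΔP_2 = 0.168 × (10%) = 1.7%.

1.7%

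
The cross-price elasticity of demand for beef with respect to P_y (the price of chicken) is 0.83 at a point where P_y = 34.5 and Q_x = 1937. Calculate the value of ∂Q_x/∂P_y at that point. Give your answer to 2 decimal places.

ε = (∂Q_x/∂P_y)·(P_y/Q_x) ⇒ ∂Q_x/∂P_y = ε·Q_x/P_y = 0.83 × 1937/34.5 ≈ 46.60.

46.60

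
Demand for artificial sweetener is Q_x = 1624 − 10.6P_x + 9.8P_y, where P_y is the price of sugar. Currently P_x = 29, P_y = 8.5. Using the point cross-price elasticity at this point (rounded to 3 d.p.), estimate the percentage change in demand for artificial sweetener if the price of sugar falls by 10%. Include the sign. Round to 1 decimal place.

At P_x = 29, P_y = 8.5: Q_x = 1399.9.
∂Q_x/∂P_y = 9.8.
ε = (∂Q_x/∂P_y)(P_y/Q_x) = 9.8000 × 8.5/1399.9 ≈ 0.060.
%ΔQ_x ≈ ε × %ΔP_y = 0.060 × (-10%) = -0.6%.

-0.6%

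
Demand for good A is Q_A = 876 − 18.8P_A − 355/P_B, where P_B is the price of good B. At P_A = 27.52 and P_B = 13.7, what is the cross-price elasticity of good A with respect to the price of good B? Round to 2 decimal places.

0.08

At P_A = 27.52 and P_B = 13.7: Q_A = 332.712.
∂Q_A/∂P_B = 355/P_B² = 1.8914.
ε = (∂Q_A/∂P_B)(P_B/Q_A) = 1.8914 × (13.7/332.712) ≈ 0.08.
ε > 0: substitutes.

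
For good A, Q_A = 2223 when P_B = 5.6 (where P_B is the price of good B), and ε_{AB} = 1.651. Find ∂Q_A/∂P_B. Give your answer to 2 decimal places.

655.39

ε = (∂Q_A/∂P_B)·(P_B/Q_A) ⇒ ∂Q_A/∂P_B = ε·Q_A/P_B = 1.651 × 2223/5.6 ≈ 655.39.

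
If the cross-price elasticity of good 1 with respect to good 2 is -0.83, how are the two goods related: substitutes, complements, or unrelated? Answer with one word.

complements

ε = -0.83 < 0, so a higher price of good 2 lowers demand for good 1: complements.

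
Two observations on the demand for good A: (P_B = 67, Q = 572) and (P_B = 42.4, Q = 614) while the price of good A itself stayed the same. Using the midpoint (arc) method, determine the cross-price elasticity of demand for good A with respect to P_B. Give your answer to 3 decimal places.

ΔQ_A = 614 − 572 = 42; ΔP_B = 42.4 − 67 = -24.6.
Midpoints: Q̄_A = 593.0, P̄_B = 54.70.
ε = (ΔQ_A/Q̄_A)/(ΔP_B/P̄_B) = (42/593.0)/(-24.6/54.70) ≈ -0.157.
ε < 0: good A and good B are complements.

-0.157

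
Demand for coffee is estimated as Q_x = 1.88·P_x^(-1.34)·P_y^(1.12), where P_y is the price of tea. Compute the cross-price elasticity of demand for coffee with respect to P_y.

In a log-linear (constant-elasticity) demand function, the coefficient on the exponent of P_y is the cross-price elasticity.
ε = 1.12. Positive, so coffee and tea are substitutes.

1.12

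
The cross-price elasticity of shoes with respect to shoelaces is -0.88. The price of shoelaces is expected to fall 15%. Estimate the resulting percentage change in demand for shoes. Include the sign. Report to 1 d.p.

%ΔQ ≈ ε × %ΔP of shoelaces = -0.88 × (-15%) = 13.2%.

13.2%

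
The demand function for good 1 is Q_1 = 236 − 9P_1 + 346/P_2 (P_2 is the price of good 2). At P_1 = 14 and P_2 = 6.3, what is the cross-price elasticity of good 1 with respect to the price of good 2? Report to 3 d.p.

-0.333

At P_1 = 14 and P_2 = 6.3: Q_1 = 164.921.
∂Q_1/∂P_2 = −346/P_2² = -8.7176.
ε = (∂Q_1/∂P_2)(P_2/Q_1) = -8.7176 × (6.3/164.921) ≈ -0.333.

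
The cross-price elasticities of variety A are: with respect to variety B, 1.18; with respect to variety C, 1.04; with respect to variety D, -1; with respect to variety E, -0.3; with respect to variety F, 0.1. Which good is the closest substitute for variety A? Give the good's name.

Substitutes have ε > 0. Among the positive values, 1.18 (variety B) is largest.

variety B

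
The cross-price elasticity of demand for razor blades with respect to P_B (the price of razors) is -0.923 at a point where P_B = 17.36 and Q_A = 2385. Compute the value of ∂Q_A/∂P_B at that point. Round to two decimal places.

-126.81

ε = (∂Q_A/∂P_B)·(P_B/Q_A) ⇒ ∂Q_A/∂P_B = ε·Q_A/P_B = -0.923 × 2385/17.36 ≈ -126.81.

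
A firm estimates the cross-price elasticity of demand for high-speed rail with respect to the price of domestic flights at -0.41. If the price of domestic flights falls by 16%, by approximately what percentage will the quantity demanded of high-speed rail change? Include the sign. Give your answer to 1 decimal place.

%ΔQ ≈ ε × %ΔP of domestic flights = -0.41 × (-16%) = 6.6%.

6.6%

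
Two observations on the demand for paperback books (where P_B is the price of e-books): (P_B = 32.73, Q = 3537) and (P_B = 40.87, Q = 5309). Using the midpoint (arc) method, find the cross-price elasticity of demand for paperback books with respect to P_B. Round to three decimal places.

ΔQ_A = 5309 − 3537 = 1772; ΔP_B = 40.87 − 32.73 = 8.14.
Midpoints: Q̄_A = 4423.0, P̄_B = 36.80.
ε = (ΔQ_A/Q̄_A)/(ΔP_B/P̄_B) = (1772/4423.0)/(8.14/36.80) ≈ 1.811.

1.811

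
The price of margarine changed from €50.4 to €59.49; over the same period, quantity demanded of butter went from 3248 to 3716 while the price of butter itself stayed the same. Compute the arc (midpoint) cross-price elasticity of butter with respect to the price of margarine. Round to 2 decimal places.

ΔQ_A = 3716 − 3248 = 468; ΔP_B = 59.49 − 50.4 = 9.09.
Midpoints: Q̄_A = 3482.0, P̄_B = 54.95.
ε = (ΔQ_A/Q̄_A)/(ΔP_B/P̄_B) = (468/3482.0)/(9.09/54.95) ≈ 0.81.

0.81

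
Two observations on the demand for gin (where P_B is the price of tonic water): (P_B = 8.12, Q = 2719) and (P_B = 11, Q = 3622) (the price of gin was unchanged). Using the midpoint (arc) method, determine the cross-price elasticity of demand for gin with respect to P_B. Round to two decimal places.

ΔQ_A = 3622 − 2719 = 903; ΔP_B = 11 − 8.12 = 2.88.
Midpoints: Q̄_A = 3170.5, P̄_B = 9.56.
ε = (ΔQ_A/Q̄_A)/(ΔP_B/P̄_B) = (903/3170.5)/(2.88/9.56) ≈ 0.95.

0.95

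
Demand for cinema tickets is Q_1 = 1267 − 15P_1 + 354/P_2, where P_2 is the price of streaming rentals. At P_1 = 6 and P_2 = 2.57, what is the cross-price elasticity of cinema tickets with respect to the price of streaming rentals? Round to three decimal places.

At P_1 = 6 and P_2 = 2.57: Q_1 = 1314.743.
∂Q_1/∂P_2 = −354/P_2² = -53.5966.
ε = (∂Q_1/∂P_2)(P_2/Q_1) = -53.5966 × (2.57/1314.743) ≈ -0.105.

-0.105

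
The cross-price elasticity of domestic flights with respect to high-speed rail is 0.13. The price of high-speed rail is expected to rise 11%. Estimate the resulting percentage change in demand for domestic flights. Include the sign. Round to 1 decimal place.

1.4%

%ΔQ ≈ ε × %ΔP of high-speed rail = 0.13 × (11%) = 1.4%.
Demand for domestic flights rises by about 1.4%.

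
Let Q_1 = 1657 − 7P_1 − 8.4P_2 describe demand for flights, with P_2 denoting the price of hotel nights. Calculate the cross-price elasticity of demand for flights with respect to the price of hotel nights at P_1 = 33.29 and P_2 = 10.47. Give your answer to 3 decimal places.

-0.066

At P_1 = 33.29 and P_2 = 10.47: Q_1 = 1336.022.
∂Q_1/∂P_2 = -8.4.
ε = (∂Q_1/∂P_2)(P_2/Q_1) = -8.4 × (10.47/1336.022) ≈ -0.066.
Since ε < 0, flights and hotel nights are complements.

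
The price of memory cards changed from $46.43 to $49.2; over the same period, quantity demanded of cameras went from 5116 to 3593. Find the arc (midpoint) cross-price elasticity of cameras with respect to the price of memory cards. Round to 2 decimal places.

-6.04

ΔQ_A = 3593 − 5116 = -1523; ΔP_B = 49.2 − 46.43 = 2.77.
Midpoints: Q̄_A = 4354.5, P̄_B = 47.81.
ε = (ΔQ_A/Q̄_A)/(ΔP_B/P̄_B) = (-1523/4354.5)/(2.77/47.81) ≈ -6.04.
ε < 0: cameras and memory cards are complements.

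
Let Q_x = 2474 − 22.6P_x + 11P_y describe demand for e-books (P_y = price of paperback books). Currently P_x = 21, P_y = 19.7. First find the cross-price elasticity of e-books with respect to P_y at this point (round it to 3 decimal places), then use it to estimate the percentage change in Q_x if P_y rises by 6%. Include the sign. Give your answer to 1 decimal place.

At P_x = 21, P_y = 19.7: Q_x = 2216.1.
∂Q_x/∂P_y = 11.
ε = (∂Q_x/∂P_y)(P_y/Q_x) = 11.0000 × 19.7/2216.1 ≈ 0.098.
%ΔQ_x ≈ ε × %ΔP_y = 0.098 × (6%) = 0.6%.

0.6%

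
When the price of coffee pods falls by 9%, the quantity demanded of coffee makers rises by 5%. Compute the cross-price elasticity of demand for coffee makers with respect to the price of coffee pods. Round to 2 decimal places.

ε = (%ΔQ of coffee makers) / (%ΔP of coffee pods) = (5%) / (-9%) ≈ -0.56.

-0.56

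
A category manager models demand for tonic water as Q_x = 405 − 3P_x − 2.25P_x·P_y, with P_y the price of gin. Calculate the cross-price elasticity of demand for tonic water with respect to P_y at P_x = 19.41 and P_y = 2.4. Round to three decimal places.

At P_x = 19.41 and P_y = 2.4: Q_x = 241.956.
∂Q_x/∂P_y = -2.25P_x = -2.25(19.41) = -43.6725.
ε = (∂Q_x/∂P_y)(P_y/Q_x) = -43.6725 × (2.4/241.956) ≈ -0.433.

-0.433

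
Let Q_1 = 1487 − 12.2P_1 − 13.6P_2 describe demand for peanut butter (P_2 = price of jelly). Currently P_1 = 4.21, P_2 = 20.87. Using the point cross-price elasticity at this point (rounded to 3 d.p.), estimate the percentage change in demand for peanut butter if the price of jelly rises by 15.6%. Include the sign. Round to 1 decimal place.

At P_1 = 4.21, P_2 = 20.87: Q_1 = 1151.806.
∂Q_1/∂P_2 = -13.6.
ε = (∂Q_1/∂P_2)(P_2/Q_1) = -13.6000 × 20.87/1151.806 ≈ -0.246.
%ΔQ_1 ≈ ε × %ΔP_2 = -0.246 × (15.6%) = -3.8%.

-3.8%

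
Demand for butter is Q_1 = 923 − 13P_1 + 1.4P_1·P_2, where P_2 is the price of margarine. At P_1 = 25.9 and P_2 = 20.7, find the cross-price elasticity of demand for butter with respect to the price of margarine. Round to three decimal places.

0.561

At P_1 = 25.9 and P_2 = 20.7: Q_1 = 1336.882.
∂Q_1/∂P_2 = 1.4P_1 = 1.4(25.9) = 36.2600.
ε = (∂Q_1/∂P_2)(P_2/Q_1) = 36.2600 × (20.7/1336.882) ≈ 0.561.
ε > 0: substitutes.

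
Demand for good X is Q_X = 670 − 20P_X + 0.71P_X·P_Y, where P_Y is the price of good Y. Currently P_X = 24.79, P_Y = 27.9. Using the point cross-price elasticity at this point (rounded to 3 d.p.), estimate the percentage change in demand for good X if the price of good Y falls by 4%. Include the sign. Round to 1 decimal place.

At P_X = 24.79, P_Y = 27.9: Q_X = 665.265.
∂Q_X/∂P_Y = 0.71P_X = 17.6009.
ε = (∂Q_X/∂P_Y)(P_Y/Q_X) = 17.6009 × 27.9/665.265 ≈ 0.738.
%ΔQ_X ≈ ε × %ΔP_Y = 0.738 × (-4%) = -3.0%.

-3.0%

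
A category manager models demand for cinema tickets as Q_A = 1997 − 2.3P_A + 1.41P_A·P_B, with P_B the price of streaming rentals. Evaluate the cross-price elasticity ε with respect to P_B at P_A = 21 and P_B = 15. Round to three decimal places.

At P_A = 21 and P_B = 15: Q_A = 2392.85.
∂Q_A/∂P_B = 1.41P_A = 1.41(21) = 29.6100.
ε = (∂Q_A/∂P_B)(P_B/Q_A) = 29.6100 × (15/2392.85) ≈ 0.186.

0.186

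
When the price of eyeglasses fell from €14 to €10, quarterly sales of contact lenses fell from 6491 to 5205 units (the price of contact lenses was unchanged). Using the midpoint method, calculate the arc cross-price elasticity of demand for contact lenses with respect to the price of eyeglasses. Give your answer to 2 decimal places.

0.66

ΔQ_A = 5205 − 6491 = -1286; ΔP_B = 10 − 14 = -4.
Midpoints: Q̄_A = 5848.0, P̄_B = 12.00.
ε = (ΔQ_A/Q̄_A)/(ΔP_B/P̄_B) = (-1286/5848.0)/(-4/12.00) ≈ 0.66.
ε > 0: contact lenses and eyeglasses are substitutes.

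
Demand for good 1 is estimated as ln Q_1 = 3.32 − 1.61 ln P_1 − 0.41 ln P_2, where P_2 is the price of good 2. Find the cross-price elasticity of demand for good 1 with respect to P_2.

-0.41

In a log-linear (constant-elasticity) demand function, the coefficient on ln P_2 is the cross-price elasticity.
ε = -0.41. Negative, so good 1 and good 2 are complements.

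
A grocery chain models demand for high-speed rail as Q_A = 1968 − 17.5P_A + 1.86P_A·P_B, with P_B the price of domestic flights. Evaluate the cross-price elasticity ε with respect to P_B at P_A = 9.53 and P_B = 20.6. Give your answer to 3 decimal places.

At P_A = 9.53 and P_B = 20.6: Q_A = 2166.376.
∂Q_A/∂P_B = 1.86P_A = 1.86(9.53) = 17.7258.
ε = (∂Q_A/∂P_B)(P_B/Q_A) = 17.7258 × (20.6/2166.376) ≈ 0.169.

0.169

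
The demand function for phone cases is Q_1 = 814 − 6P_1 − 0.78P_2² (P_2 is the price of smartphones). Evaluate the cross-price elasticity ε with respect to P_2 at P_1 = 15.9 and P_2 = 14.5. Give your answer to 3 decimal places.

At P_1 = 15.9 and P_2 = 14.5: Q_1 = 554.605.
∂Q_1/∂P_2 = -1.56P_2 = -1.56(14.5) = -22.6200.
ε = (∂Q_1/∂P_2)(P_2/Q_1) = -22.6200 × (14.5/554.605) ≈ -0.591.

-0.591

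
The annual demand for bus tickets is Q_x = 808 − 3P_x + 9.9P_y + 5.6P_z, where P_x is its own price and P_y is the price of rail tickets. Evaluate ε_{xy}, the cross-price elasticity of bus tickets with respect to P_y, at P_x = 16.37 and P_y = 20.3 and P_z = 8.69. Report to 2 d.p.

0.20

At P_x = 16.37 and P_y = 20.3 and P_z = 8.69: Q_x = 1008.524.
∂Q_x/∂P_y = 9.9.
ε = (∂Q_x/∂P_y)(P_y/Q_x) = 9.9 × (20.3/1008.524) ≈ 0.20.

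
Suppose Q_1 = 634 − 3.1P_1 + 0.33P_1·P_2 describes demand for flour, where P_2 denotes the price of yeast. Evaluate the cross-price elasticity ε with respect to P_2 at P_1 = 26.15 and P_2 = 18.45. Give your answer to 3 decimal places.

0.224

At P_1 = 26.15 and P_2 = 18.45: Q_1 = 712.149.
∂Q_1/∂P_2 = 0.33P_1 = 0.33(26.15) = 8.6295.
ε = (∂Q_1/∂P_2)(P_2/Q_1) = 8.6295 × (18.45/712.149) ≈ 0.224.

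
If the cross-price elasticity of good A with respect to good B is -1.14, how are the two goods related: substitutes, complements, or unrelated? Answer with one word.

ε = -1.14 < 0, so a higher price of good B lowers demand for good A: complements.

complements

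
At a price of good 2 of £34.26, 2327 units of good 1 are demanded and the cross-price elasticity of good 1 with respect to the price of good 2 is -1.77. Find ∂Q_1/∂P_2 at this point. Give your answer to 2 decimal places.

ε = (∂Q_1/∂P_2)·(P_2/Q_1) ⇒ ∂Q_1/∂P_2 = ε·Q_1/P_2 = -1.77 × 2327/34.26 ≈ -120.22.

-120.22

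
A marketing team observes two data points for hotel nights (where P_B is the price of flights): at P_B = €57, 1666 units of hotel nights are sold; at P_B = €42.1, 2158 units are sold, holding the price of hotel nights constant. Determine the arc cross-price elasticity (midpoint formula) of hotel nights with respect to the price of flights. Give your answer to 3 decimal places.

ΔQ_A = 2158 − 1666 = 492; ΔP_B = 42.1 − 57 = -14.9.
Midpoints: Q̄_A = 1912.0, P̄_B = 49.55.
ε = (ΔQ_A/Q̄_A)/(ΔP_B/P̄_B) = (492/1912.0)/(-14.9/49.55) ≈ -0.856.
ε < 0: hotel nights and flights are complements.

-0.856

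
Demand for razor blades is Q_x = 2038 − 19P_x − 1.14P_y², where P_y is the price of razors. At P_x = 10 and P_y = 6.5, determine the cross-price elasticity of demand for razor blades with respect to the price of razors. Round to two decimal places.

-0.05

At P_x = 10 and P_y = 6.5: Q_x = 1799.835.
∂Q_x/∂P_y = -2.28P_y = -2.28(6.5) = -14.8200.
ε = (∂Q_x/∂P_y)(P_y/Q_x) = -14.8200 × (6.5/1799.835) ≈ -0.05.
ε < 0: complements.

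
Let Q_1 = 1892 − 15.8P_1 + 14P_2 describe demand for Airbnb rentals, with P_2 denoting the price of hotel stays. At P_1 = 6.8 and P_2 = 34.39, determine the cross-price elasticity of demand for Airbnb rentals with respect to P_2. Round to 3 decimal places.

0.212

At P_1 = 6.8 and P_2 = 34.39: Q_1 = 2266.02.
∂Q_1/∂P_2 = 14.
ε = (∂Q_1/∂P_2)(P_2/Q_1) = 14 × (34.39/2266.02) ≈ 0.212.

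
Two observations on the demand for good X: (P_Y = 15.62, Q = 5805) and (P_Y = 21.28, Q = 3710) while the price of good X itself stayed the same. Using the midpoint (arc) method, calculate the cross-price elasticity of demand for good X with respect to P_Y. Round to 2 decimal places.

-1.44

ΔQ_X = 3710 − 5805 = -2095; ΔP_Y = 21.28 − 15.62 = 5.66.
Midpoints: Q̄_X = 4757.5, P̄_Y = 18.45.
ε = (ΔQ_X/Q̄_X)/(ΔP_Y/P̄_Y) = (-2095/4757.5)/(5.66/18.45) ≈ -1.44.
ε < 0: good X and good Y are complements.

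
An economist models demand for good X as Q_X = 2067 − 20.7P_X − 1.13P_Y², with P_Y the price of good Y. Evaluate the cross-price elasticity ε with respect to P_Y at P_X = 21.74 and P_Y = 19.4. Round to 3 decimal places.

At P_X = 21.74 and P_Y = 19.4: Q_X = 1191.695.
∂Q_X/∂P_Y = -2.26P_Y = -2.26(19.4) = -43.8440.
ε = (∂Q_X/∂P_Y)(P_Y/Q_X) = -43.8440 × (19.4/1191.695) ≈ -0.714.
ε < 0: complements.

-0.714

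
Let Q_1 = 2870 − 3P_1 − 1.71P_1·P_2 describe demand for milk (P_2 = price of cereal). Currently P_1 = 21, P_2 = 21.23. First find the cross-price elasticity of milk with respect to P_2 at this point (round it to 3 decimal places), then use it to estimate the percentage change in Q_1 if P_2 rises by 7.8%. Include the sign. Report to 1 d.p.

-2.9%

At P_1 = 21, P_2 = 21.23: Q_1 = 2044.631.
∂Q_1/∂P_2 = -1.71P_1 = -35.9100.
ε = (∂Q_1/∂P_2)(P_2/Q_1) = -35.9100 × 21.23/2044.631 ≈ -0.373.
%ΔQ_1 ≈ ε × %ΔP_2 = -0.373 × (7.8%) = -2.9%.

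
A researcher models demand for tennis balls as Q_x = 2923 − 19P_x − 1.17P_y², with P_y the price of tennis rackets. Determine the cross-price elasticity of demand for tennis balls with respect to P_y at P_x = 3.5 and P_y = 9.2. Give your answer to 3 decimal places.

At P_x = 3.5 and P_y = 9.2: Q_x = 2757.471.
∂Q_x/∂P_y = -2.34P_y = -2.34(9.2) = -21.5280.
ε = (∂Q_x/∂P_y)(P_y/Q_x) = -21.5280 × (9.2/2757.471) ≈ -0.072.
ε < 0: complements.

-0.072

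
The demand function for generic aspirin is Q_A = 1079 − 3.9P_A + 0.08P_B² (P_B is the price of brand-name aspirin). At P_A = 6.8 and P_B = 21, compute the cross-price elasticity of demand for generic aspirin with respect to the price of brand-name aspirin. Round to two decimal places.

At P_A = 6.8 and P_B = 21: Q_A = 1087.76.
∂Q_A/∂P_B = 0.16P_B = 0.16(21) = 3.3600.
ε = (∂Q_A/∂P_B)(P_B/Q_A) = 3.3600 × (21/1087.76) ≈ 0.06.
ε > 0: substitutes.

0.06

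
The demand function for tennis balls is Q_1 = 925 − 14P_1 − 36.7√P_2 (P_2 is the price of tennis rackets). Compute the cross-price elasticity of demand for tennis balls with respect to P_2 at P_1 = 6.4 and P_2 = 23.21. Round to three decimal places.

At P_1 = 6.4 and P_2 = 23.21: Q_1 = 658.591.
∂Q_1/∂P_2 = -36.7/(2√P_2) = -36.7/(2√23.21) = -3.8089.
ε = (∂Q_1/∂P_2)(P_2/Q_1) = -3.8089 × (23.21/658.591) ≈ -0.134.

-0.134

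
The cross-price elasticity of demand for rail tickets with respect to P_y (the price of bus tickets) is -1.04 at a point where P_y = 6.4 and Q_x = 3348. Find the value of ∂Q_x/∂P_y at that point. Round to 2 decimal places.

-544.05

ε = (∂Q_x/∂P_y)·(P_y/Q_x) ⇒ ∂Q_x/∂P_y = ε·Q_x/P_y = -1.04 × 3348/6.4 ≈ -544.05.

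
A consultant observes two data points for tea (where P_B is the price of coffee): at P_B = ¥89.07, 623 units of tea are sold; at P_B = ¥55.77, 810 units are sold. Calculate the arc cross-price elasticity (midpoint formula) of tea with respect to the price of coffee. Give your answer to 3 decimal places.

-0.568

ΔQ_A = 810 − 623 = 187; ΔP_B = 55.77 − 89.07 = -33.3.
Midpoints: Q̄_A = 716.5, P̄_B = 72.42.
ε = (ΔQ_A/Q̄_A)/(ΔP_B/P̄_B) = (187/716.5)/(-33.3/72.42) ≈ -0.568.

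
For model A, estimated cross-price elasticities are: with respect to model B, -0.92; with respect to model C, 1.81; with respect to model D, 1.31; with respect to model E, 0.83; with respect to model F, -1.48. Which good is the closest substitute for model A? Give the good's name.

Substitutes have ε > 0. Among the positive values, 1.81 (model C) is largest.

model C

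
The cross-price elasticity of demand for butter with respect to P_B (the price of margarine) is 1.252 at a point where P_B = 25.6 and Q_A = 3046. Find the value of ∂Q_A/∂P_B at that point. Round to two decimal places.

ε = (∂Q_A/∂P_B)·(P_B/Q_A) ⇒ ∂Q_A/∂P_B = ε·Q_A/P_B = 1.252 × 3046/25.6 ≈ 148.97.

148.97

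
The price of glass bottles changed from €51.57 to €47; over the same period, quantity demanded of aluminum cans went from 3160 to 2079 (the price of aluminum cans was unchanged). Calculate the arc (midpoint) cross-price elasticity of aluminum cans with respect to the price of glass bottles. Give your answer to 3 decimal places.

ΔQ_A = 2079 − 3160 = -1081; ΔP_B = 47 − 51.57 = -4.57.
Midpoints: Q̄_A = 2619.5, P̄_B = 49.28.
ε = (ΔQ_A/Q̄_A)/(ΔP_B/P̄_B) = (-1081/2619.5)/(-4.57/49.28) ≈ 4.450.

4.450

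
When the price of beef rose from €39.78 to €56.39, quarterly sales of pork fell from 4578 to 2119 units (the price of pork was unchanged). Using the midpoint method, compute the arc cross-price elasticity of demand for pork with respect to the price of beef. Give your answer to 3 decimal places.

ΔQ_A = 2119 − 4578 = -2459; ΔP_B = 56.39 − 39.78 = 16.61.
Midpoints: Q̄_A = 3348.5, P̄_B = 48.09.
ε = (ΔQ_A/Q̄_A)/(ΔP_B/P̄_B) = (-2459/3348.5)/(16.61/48.09) ≈ -2.126.
ε < 0: pork and beef are complements.

-2.126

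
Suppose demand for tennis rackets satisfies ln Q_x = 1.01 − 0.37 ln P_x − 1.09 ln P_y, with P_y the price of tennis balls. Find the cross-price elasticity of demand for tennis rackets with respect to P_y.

In a log-linear (constant-elasticity) demand function, the coefficient on ln P_y is the cross-price elasticity.
ε = -1.09. Negative, so tennis rackets and tennis balls are complements.

-1.09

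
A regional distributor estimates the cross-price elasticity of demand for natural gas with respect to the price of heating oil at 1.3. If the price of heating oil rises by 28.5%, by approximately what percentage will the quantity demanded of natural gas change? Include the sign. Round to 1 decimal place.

%ΔQ ≈ ε × %ΔP of heating oil = 1.3 × (28.5%) = 37.1%.

37.1%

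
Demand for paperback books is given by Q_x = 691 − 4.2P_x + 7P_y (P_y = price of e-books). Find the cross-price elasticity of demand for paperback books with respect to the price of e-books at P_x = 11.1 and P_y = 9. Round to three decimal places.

0.089

At P_x = 11.1 and P_y = 9: Q_x = 707.38.
∂Q_x/∂P_y = 7.
ε = (∂Q_x/∂P_y)(P_y/Q_x) = 7 × (9/707.38) ≈ 0.089.
Since ε > 0, paperback books and e-books are substitutes.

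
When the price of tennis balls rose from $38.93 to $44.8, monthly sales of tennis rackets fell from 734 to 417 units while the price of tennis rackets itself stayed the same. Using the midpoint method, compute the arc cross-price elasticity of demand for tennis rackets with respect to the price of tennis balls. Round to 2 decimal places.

-3.93

ΔQ_A = 417 − 734 = -317; ΔP_B = 44.8 − 38.93 = 5.87.
Midpoints: Q̄_A = 575.5, P̄_B = 41.86.
ε = (ΔQ_A/Q̄_A)/(ΔP_B/P̄_B) = (-317/575.5)/(5.87/41.86) ≈ -3.93.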